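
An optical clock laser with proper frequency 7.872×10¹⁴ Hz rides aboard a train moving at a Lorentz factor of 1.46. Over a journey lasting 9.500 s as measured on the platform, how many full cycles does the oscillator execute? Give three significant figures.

γ = 1.46
The oscillator's own cycle count is N = f × τ where τ is the proper time on the train. τ = Δt/γ = 9.500/1.460 = 6.507 s = 6.507×10⁰ s.
N = 7.872×10¹⁴ × 6.507×10⁰ = 5.122×10¹⁵.

N = 5.12×10¹⁵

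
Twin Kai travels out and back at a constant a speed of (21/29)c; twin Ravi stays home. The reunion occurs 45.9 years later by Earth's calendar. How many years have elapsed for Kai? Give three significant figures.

τ = 31.7 years

γ = 1/√(1 − (21/29)²) = 29/20 = 1.450
Kai's clock measures proper time along the trip: τ = Δt/γ = 45.9/1.450 years.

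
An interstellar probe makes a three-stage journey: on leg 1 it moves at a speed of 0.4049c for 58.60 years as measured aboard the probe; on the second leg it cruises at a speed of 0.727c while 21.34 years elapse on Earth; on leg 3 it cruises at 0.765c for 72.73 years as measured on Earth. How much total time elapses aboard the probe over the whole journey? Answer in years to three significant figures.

τ = 120 years

Leg 1: 58.60 years is already measured aboard the probe.
Leg 2: γ = 1/√(1 − 0.727²) = 1/√0.4715 = 1.456; τ_2 = 21.34/1.456 = 14.65 years.
Leg 3: γ = 1/√(1 − 0.765²) = 1/√0.4148 = 1.553; τ_3 = 72.73/1.553 = 46.84 years.
Total: 58.60 + 14.65 + 46.84 years.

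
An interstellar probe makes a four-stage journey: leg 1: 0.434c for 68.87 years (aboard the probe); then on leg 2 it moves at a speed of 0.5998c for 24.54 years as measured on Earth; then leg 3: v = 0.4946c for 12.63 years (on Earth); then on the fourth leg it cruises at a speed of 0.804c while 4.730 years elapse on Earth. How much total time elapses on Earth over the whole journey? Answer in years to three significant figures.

Leg 1: γ = 1/√(1 − 0.434²) = 1/√0.8116 = 1.110; Δt_1 = 1.110 × 68.87 = 76.44 years.
Leg 2: 24.54 years is already measured on Earth.
Leg 3: 12.63 years is already measured on Earth.
Leg 4: 4.730 years is already measured on Earth.
Total: 76.44 + 24.54 + 12.63 + 4.730 years.

Δt = 118 years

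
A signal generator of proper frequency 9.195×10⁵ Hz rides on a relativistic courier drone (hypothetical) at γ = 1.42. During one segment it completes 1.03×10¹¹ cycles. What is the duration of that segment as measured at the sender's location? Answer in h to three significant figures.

Δt = 44.2 h

γ = 1.42
Proper time for N cycles: τ = N/f = 1.03×10¹¹/(9.195×10⁵) = 1.120×10⁵ s = 31.12 h.
Lab-frame duration Δt = γτ = 1.420 × 31.12 = 44.18 h.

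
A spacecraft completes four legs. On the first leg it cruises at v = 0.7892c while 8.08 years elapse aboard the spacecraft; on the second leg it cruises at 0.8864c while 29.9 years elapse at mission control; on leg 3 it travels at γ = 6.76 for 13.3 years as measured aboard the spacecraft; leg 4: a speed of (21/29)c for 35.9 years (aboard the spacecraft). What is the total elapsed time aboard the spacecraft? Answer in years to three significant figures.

Leg 1: 8.08 years is already measured aboard the spacecraft.
Leg 2: γ = 1/√(1 − 0.8864²) = 1/√0.2143 = 2.160; τ_2 = 29.9/2.160 = 13.84 years.
Leg 3: 13.3 years is already measured aboard the spacecraft.
Leg 4: 35.9 years is already measured aboard the spacecraft.
Total: 8.080 + 13.84 + 13.30 + 35.90 years.

τ = 71.1 years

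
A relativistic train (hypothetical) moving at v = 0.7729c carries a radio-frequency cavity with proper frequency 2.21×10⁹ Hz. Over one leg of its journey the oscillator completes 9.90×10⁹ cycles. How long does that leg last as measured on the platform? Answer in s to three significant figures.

Δt = 7.06 s

γ = 1/√(1 − 0.7729²) = 1/√0.4026 = 1.576
Proper time for N cycles: τ = N/f = 9.90×10⁹/(2.21×10⁹) = 4.480×10⁰ s = 4.480 s.
Lab-frame duration Δt = γτ = 1.576 × 4.480 = 7.060 s.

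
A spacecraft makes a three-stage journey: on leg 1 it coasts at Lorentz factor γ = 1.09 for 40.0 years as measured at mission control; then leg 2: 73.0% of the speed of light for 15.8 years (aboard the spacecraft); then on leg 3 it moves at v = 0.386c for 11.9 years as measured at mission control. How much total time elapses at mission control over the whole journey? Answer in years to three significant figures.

Leg 1: 40.0 years is already measured at mission control.
Leg 2: β = 0.730; γ = 1/√(1 − 0.730²) = 1/√0.4671 = 1.463; Δt_2 = 1.463 × 15.8 = 23.12 years.
Leg 3: 11.9 years is already measured at mission control.
Total: 40.00 + 23.12 + 11.90 years.

Δt = 75.0 years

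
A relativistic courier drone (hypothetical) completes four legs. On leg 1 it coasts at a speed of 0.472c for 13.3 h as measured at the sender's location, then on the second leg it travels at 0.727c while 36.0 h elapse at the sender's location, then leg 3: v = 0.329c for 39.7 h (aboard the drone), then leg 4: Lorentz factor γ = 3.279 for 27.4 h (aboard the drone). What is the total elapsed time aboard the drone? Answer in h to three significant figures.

Leg 1: γ = 1/√(1 − 0.472²) = 1/√0.7772 = 1.134; τ_1 = 13.3/1.134 = 11.73 h.
Leg 2: γ = 1/√(1 − 0.727²) = 1/√0.4715 = 1.456; τ_2 = 36.0/1.456 = 24.72 h.
Leg 3: 39.7 h is already measured aboard the drone.
Leg 4: 27.4 h is already measured aboard the drone.
Total: 11.73 + 24.72 + 39.70 + 27.40 h.

τ = 104 h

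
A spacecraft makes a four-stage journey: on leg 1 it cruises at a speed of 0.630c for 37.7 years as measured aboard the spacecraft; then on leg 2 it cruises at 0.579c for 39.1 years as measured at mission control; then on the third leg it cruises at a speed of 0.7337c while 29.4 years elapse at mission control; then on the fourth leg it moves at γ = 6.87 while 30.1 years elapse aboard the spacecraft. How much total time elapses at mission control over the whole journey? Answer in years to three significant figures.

Leg 1: γ = 1/√(1 − 0.630²) = 1/√0.6031 = 1.288; Δt_1 = 1.288 × 37.7 = 48.55 years.
Leg 2: 39.1 years is already measured at mission control.
Leg 3: 29.4 years is already measured at mission control.
Leg 4: γ = 6.87; Δt_4 = 6.870 × 30.1 = 206.8 years.
Total: 48.55 + 39.10 + 29.40 + 206.8 years.

Δt = 324 years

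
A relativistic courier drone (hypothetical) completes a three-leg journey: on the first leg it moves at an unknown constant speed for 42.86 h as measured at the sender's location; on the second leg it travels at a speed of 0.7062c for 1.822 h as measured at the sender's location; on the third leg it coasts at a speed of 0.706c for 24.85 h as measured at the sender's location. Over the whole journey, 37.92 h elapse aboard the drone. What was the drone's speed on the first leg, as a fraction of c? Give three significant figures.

Leg 1: speed unknown; τ_1 = 42.86/γ_1.
Leg 2: γ = 1/√(1 − 0.7062²) = 1/√0.5013 = 1.412; τ_2 = 1.822/1.412 = 1.290 h.
Leg 3: γ = 1/√(1 − 0.706²) = 1/√0.5016 = 1.412; τ_3 = 24.85/1.412 = 17.60 h.
Total proper time: τ_1 + 1.290 + 17.60 = 37.92, so τ_1 = 37.92 − 18.89 = 19.03 h.
γ_1 = 42.86/19.03 = 2.252; β = √(1 − 1/γ²) = √0.8028.

β = 0.896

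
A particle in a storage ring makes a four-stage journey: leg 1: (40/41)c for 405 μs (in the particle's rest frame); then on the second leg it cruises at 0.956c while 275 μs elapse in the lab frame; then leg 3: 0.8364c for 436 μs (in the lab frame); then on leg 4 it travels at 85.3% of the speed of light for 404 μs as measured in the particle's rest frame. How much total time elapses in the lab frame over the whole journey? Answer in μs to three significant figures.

Δt = 3330 μs

Leg 1: γ = 1/√(1 − (40/41)²) = 41/9 ≈ 4.556; Δt_1 = 4.556 × 405 = 1845 μs.
Leg 2: 275 μs is already measured in the lab frame.
Leg 3: 436 μs is already measured in the lab frame.
Leg 4: β = 0.853; γ = 1/√(1 − 0.853²) = 1/√0.2724 = 1.916; Δt_4 = 1.916 × 404 = 774.1 μs.
Total: 1845 + 275.0 + 436.0 + 774.1 μs.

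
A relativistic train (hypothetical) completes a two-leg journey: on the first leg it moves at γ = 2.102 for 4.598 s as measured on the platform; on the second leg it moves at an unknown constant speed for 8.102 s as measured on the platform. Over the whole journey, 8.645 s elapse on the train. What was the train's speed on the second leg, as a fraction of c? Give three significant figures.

β = 0.604

Leg 1: γ = 2.102; τ_1 = 4.598/2.102 = 2.187 s.
Leg 2: speed unknown; τ_2 = 8.102/γ_2.
Total proper time: 2.187 + τ_2 = 8.645, so τ_2 = 8.645 − 2.187 = 6.458 s.
γ_2 = 8.102/6.458 = 1.255; β = √(1 − 1/γ²) = √0.3647.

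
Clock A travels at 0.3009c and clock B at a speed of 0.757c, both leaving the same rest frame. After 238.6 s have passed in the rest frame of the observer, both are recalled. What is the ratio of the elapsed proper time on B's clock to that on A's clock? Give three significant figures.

A: γ = 1/√(1 − 0.3009²) = 1/√0.9095 = 1.049. B: γ = 1/√(1 − 0.757²) = 1/√0.4270 = 1.530.
τ_A/τ_B = γ_B/γ_A = 1.530/1.049 = 1.459, so τ_B/τ_A = 0.6852.

τ_B/τ_A = 0.685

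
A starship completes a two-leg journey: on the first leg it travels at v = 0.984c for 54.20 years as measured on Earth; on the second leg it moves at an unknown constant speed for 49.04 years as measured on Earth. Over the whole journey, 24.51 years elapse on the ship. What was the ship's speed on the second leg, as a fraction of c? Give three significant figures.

Leg 1: γ = 1/√(1 − 0.984²) = 1/√0.03174 = 5.613; τ_1 = 54.20/5.613 = 9.657 years.
Leg 2: speed unknown; τ_2 = 49.04/γ_2.
Total proper time: 9.657 + τ_2 = 24.51, so τ_2 = 24.51 − 9.657 = 14.85 years.
γ_2 = 49.04/14.85 = 3.302; β = √(1 − 1/γ²) = √0.9083.

β = 0.953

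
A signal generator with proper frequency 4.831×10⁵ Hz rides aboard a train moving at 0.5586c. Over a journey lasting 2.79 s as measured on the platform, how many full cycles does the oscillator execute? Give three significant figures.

N = 1.12×10⁶

γ = 1/√(1 − 0.5586²) = 1/√0.6880 = 1.206
The oscillator's own cycle count is N = f × τ where τ is the proper time on the train. τ = Δt/γ = 2.79/1.206 = 2.314 s = 2.314×10⁰ s.
N = 4.831×10⁵ × 2.314×10⁰ = 1.118×10⁶.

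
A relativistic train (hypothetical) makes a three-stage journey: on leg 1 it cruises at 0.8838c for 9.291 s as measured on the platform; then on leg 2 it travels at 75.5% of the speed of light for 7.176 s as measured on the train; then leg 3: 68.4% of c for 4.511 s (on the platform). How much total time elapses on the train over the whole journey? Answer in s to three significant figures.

τ = 14.8 s

Leg 1: γ = 1/√(1 − 0.8838²) = 1/√0.2189 = 2.137; τ_1 = 9.291/2.137 = 4.347 s.
Leg 2: 7.176 s is already measured on the train.
Leg 3: β = 0.684; γ = 1/√(1 − 0.684²) = 1/√0.5321 = 1.371; τ_3 = 4.511/1.371 = 3.291 s.
Total: 4.347 + 7.176 + 3.291 s.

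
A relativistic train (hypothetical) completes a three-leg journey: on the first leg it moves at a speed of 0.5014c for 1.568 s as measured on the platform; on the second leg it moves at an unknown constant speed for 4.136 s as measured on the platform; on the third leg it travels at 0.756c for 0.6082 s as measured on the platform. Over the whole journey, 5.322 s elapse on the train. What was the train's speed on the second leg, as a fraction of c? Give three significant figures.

β = 0.506

Leg 1: γ = 1/√(1 − 0.5014²) = 1/√0.7486 = 1.156; τ_1 = 1.568/1.156 = 1.357 s.
Leg 2: speed unknown; τ_2 = 4.136/γ_2.
Leg 3: γ = 1/√(1 − 0.756²) = 1/√0.4285 = 1.528; τ_3 = 0.6082/1.528 = 0.3981 s.
Total proper time: 1.357 + τ_2 + 0.3981 = 5.322, so τ_2 = 5.322 − 1.755 = 3.567 s.
γ_2 = 4.136/3.567 = 1.159; β = √(1 − 1/γ²) = √0.2561.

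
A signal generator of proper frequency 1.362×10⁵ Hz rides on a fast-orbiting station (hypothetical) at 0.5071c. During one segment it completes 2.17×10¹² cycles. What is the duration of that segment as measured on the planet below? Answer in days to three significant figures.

Δt = 214 days

γ = 1/√(1 − 0.5071²) = 1/√0.7428 = 1.160
Proper time for N cycles: τ = N/f = 2.17×10¹²/(1.362×10⁵) = 1.593×10⁷ s = 184.4 days.
Lab-frame duration Δt = γτ = 1.160 × 184.4 = 214.0 days.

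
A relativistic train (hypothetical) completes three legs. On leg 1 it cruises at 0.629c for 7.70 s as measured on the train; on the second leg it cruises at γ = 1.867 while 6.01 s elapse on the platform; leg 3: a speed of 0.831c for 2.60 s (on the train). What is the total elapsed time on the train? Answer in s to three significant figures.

Leg 1: 7.70 s is already measured on the train.
Leg 2: γ = 1.867; τ_2 = 6.01/1.867 = 3.219 s.
Leg 3: 2.60 s is already measured on the train.
Total: 7.700 + 3.219 + 2.600 s.

τ = 13.5 s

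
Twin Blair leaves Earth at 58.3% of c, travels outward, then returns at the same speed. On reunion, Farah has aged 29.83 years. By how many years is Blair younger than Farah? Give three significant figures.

β = 0.583; γ = 1/√(1 − 0.583²) = 1/√0.6601 = 1.231
Blair's elapsed proper time: τ = 29.83/1.231 = 24.24 years.
Age gap = Δt − τ = 29.83 − 24.24 years.

Δt − τ = 5.59 years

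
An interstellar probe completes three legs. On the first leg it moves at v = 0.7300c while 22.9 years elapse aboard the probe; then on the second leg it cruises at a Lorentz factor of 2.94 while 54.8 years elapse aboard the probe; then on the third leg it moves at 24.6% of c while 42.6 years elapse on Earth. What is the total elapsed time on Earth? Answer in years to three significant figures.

Leg 1: γ = 1/√(1 − 0.7300²) = 1/√0.4671 = 1.463; Δt_1 = 1.463 × 22.9 = 33.51 years.
Leg 2: γ = 2.94; Δt_2 = 2.940 × 54.8 = 161.1 years.
Leg 3: 42.6 years is already measured on Earth.
Total: 33.51 + 161.1 + 42.60 years.

Δt = 237 years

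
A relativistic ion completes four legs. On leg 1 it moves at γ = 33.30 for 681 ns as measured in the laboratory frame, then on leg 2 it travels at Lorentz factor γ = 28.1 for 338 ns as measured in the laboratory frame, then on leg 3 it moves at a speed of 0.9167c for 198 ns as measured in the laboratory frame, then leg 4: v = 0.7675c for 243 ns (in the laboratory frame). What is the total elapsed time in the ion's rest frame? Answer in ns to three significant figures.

Leg 1: γ = 33.30; τ_1 = 681/33.30 = 20.45 ns.
Leg 2: γ = 28.1; τ_2 = 338/28.10 = 12.03 ns.
Leg 3: γ = 1/√(1 − 0.9167²) = 1/√0.1597 = 2.503; τ_3 = 198/2.503 = 79.12 ns.
Leg 4: γ = 1/√(1 − 0.7675²) = 1/√0.4109 = 1.560; τ_4 = 243/1.560 = 155.8 ns.
Total: 20.45 + 12.03 + 79.12 + 155.8 ns.

τ = 267 ns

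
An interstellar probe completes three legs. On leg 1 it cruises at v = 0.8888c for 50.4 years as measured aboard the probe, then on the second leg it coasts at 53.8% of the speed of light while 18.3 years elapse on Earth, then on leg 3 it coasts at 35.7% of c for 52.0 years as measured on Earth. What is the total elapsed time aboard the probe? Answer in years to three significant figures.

τ = 114 years

Leg 1: 50.4 years is already measured aboard the probe.
Leg 2: β = 0.538; γ = 1/√(1 − 0.538²) = 1/√0.7106 = 1.186; τ_2 = 18.3/1.186 = 15.43 years.
Leg 3: β = 0.357; γ = 1/√(1 − 0.357²) = 1/√0.8726 = 1.071; τ_3 = 52.0/1.071 = 48.57 years.
Total: 50.40 + 15.43 + 48.57 years.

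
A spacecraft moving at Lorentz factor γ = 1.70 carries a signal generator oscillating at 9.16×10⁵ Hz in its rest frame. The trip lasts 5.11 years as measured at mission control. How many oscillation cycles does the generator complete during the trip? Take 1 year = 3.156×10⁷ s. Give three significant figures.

N = 8.69×10¹³

γ = 1.70
The oscillator's own cycle count is N = f × τ where τ is the proper time aboard the spacecraft. τ = Δt/γ = 5.11/1.700 = 3.006 years = 9.487×10⁷ s.
N = 9.16×10⁵ × 9.487×10⁷ = 8.690×10¹³.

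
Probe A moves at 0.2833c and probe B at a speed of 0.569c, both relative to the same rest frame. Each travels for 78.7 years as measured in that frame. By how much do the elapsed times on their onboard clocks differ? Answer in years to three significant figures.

|τ_A − τ_B| = 10.8 years

A: γ = 1/√(1 − 0.2833²) = 1/√0.9197 = 1.043; τ_A = 78.7/1.043 = 75.48 years.
B: γ = 1/√(1 − 0.569²) = 1/√0.6762 = 1.216; τ_B = 78.7/1.216 = 64.72 years.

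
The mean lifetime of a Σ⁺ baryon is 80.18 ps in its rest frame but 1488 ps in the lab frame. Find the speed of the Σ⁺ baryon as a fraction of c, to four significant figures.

v = 0.9985c

γ = Δt/τ₀ = 1488/80.18 = 18.56
β = √(1 − 1/γ²) = √(1 − 0.002904) = √0.9971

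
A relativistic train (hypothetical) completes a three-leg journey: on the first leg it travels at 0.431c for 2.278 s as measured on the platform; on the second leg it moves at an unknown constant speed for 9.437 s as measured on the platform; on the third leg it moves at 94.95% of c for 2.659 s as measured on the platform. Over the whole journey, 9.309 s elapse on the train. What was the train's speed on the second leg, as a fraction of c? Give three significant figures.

Leg 1: γ = 1/√(1 − 0.431²) = 1/√0.8142 = 1.108; τ_1 = 2.278/1.108 = 2.056 s.
Leg 2: speed unknown; τ_2 = 9.437/γ_2.
Leg 3: β = 0.9495; γ = 1/√(1 − 0.9495²) = 1/√0.09845 = 3.187; τ_3 = 2.659/3.187 = 0.8343 s.
Total proper time: 2.056 + τ_2 + 0.8343 = 9.309, so τ_2 = 9.309 − 2.890 = 6.419 s.
γ_2 = 9.437/6.419 = 1.470; β = √(1 − 1/γ²) = √0.5373.

β = 0.733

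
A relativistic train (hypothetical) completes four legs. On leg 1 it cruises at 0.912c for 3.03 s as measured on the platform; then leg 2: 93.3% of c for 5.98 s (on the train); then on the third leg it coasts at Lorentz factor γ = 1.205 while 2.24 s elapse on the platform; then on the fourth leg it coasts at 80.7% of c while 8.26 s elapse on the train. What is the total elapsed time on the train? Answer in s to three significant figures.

τ = 17.3 s

Leg 1: γ = 1/√(1 − 0.912²) = 1/√0.1683 = 2.438; τ_1 = 3.03/2.438 = 1.243 s.
Leg 2: 5.98 s is already measured on the train.
Leg 3: γ = 1.205; τ_3 = 2.24/1.205 = 1.859 s.
Leg 4: 8.26 s is already measured on the train.
Total: 1.243 + 5.980 + 1.859 + 8.260 s.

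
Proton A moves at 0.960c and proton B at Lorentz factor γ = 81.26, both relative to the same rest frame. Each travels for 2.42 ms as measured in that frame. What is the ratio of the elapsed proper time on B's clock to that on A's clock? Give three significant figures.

A: γ = 1/√(1 − 0.960²) = 25/7 ≈ 3.571. B: γ = 81.26.
τ_A/τ_B = γ_B/γ_A = 81.26/3.571 = 22.75, so τ_B/τ_A = 0.04395.

τ_B/τ_A = 0.0440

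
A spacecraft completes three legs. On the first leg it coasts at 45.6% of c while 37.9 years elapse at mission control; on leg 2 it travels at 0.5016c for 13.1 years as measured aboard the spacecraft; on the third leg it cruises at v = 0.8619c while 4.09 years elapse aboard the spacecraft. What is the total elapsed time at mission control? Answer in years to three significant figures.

Δt = 61.1 years

Leg 1: 37.9 years is already measured at mission control.
Leg 2: γ = 1/√(1 − 0.5016²) = 1/√0.7484 = 1.156; Δt_2 = 1.156 × 13.1 = 15.14 years.
Leg 3: γ = 1/√(1 − 0.8619²) = 1/√0.2571 = 1.972; Δt_3 = 1.972 × 4.09 = 8.066 years.
Total: 37.90 + 15.14 + 8.066 years.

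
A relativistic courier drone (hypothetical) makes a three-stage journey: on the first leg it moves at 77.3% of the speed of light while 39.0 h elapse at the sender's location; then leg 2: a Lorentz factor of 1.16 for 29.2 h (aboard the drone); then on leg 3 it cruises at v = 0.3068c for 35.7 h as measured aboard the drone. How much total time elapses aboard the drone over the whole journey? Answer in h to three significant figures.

τ = 89.6 h

Leg 1: β = 0.773; γ = 1/√(1 − 0.773²) = 1/√0.4025 = 1.576; τ_1 = 39.0/1.576 = 24.74 h.
Leg 2: 29.2 h is already measured aboard the drone.
Leg 3: 35.7 h is already measured aboard the drone.
Total: 24.74 + 29.20 + 35.70 h.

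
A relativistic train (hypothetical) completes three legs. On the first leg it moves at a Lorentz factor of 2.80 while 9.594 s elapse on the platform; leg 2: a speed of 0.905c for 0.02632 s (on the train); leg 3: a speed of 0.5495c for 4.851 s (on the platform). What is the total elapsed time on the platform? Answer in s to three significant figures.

Leg 1: 9.594 s is already measured on the platform.
Leg 2: γ = 1/√(1 − 0.905²) = 1/√0.1810 = 2.351; Δt_2 = 2.351 × 0.02632 = 0.06187 s.
Leg 3: 4.851 s is already measured on the platform.
Total: 9.594 + 0.06187 + 4.851 s.

Δt = 14.5 s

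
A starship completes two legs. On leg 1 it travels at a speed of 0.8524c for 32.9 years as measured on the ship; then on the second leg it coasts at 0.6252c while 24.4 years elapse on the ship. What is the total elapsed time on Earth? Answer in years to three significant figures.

Δt = 94.2 years

Leg 1: γ = 1/√(1 − 0.8524²) = 1/√0.2734 = 1.912; Δt_1 = 1.912 × 32.9 = 62.92 years.
Leg 2: γ = 1/√(1 − 0.6252²) = 1/√0.6091 = 1.281; Δt_2 = 1.281 × 24.4 = 31.26 years.
Total: 62.92 + 31.26 years.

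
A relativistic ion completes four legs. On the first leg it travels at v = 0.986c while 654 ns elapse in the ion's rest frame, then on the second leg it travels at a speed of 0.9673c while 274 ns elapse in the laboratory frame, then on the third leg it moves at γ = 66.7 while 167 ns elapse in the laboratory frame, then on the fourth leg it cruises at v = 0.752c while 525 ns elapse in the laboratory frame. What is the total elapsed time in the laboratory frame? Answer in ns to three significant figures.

Δt = 4890 ns

Leg 1: γ = 1/√(1 − 0.986²) = 1/√0.02780 = 5.997; Δt_1 = 5.997 × 654 = 3922 ns.
Leg 2: 274 ns is already measured in the laboratory frame.
Leg 3: 167 ns is already measured in the laboratory frame.
Leg 4: 525 ns is already measured in the laboratory frame.
Total: 3922 + 274.0 + 167.0 + 525.0 ns.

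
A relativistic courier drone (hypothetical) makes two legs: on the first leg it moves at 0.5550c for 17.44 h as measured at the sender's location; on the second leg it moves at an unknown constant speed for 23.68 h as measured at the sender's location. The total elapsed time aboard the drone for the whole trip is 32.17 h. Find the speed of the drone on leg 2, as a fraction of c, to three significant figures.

β = 0.666

Leg 1: γ = 1/√(1 − 0.5550²) = 1/√0.6920 = 1.202; τ_1 = 17.44/1.202 = 14.51 h.
Leg 2: speed unknown; τ_2 = 23.68/γ_2.
Total proper time: 14.51 + τ_2 = 32.17, so τ_2 = 32.17 − 14.51 = 17.66 h.
γ_2 = 23.68/17.66 = 1.341; β = √(1 − 1/γ²) = √0.4437.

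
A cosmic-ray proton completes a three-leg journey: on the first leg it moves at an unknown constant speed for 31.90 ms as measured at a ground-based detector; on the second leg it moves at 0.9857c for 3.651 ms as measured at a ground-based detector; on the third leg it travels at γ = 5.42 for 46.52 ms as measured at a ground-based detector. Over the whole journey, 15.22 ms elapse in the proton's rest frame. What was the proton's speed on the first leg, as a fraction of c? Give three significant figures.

Leg 1: speed unknown; τ_1 = 31.90/γ_1.
Leg 2: γ = 1/√(1 − 0.9857²) = 1/√0.02840 = 5.934; τ_2 = 3.651/5.934 = 0.6152 ms.
Leg 3: γ = 5.42; τ_3 = 46.52/5.420 = 8.583 ms.
Total proper time: τ_1 + 0.6152 + 8.583 = 15.22, so τ_1 = 15.22 − 9.198 = 6.022 ms.
γ_1 = 31.90/6.022 = 5.297; β = √(1 − 1/γ²) = √0.9644.

β = 0.982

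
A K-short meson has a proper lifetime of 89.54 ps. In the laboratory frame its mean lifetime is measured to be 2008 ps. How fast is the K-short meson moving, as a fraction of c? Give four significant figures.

β = 0.9990

γ = Δt/τ₀ = 2008/89.54 = 22.43
β = √(1 − 1/γ²) = √(1 − 0.001988) = √0.9980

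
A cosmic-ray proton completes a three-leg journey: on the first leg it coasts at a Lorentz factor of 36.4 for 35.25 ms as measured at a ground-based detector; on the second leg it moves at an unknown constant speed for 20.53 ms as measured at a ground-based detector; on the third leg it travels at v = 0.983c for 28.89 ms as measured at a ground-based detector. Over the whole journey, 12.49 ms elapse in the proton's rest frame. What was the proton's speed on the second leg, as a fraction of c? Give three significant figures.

Leg 1: γ = 36.4; τ_1 = 35.25/36.40 = 0.9684 ms.
Leg 2: speed unknown; τ_2 = 20.53/γ_2.
Leg 3: γ = 1/√(1 − 0.983²) = 1/√0.03371 = 5.446; τ_3 = 28.89/5.446 = 5.304 ms.
Total proper time: 0.9684 + τ_2 + 5.304 = 12.49, so τ_2 = 12.49 − 6.273 = 6.217 ms.
γ_2 = 20.53/6.217 = 3.302; β = √(1 − 1/γ²) = √0.9083.

β = 0.953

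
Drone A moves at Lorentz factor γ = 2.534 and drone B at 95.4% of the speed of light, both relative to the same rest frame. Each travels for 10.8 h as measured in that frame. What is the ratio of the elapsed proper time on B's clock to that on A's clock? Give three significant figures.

τ_B/τ_A = 0.760

A: γ = 2.534. B: β = 0.954; γ = 1/√(1 − 0.954²) = 1/√0.08988 = 3.335.
τ_A/τ_B = γ_B/γ_A = 3.335/2.534 = 1.316, so τ_B/τ_A = 0.7597.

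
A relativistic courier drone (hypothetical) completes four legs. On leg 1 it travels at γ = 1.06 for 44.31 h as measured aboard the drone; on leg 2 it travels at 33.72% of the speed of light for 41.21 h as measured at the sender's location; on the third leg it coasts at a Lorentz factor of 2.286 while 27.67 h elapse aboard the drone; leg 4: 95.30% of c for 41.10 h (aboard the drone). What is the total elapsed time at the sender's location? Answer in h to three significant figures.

Leg 1: γ = 1.06; Δt_1 = 1.060 × 44.31 = 46.97 h.
Leg 2: 41.21 h is already measured at the sender's location.
Leg 3: γ = 2.286; Δt_3 = 2.286 × 27.67 = 63.25 h.
Leg 4: β = 0.9530; γ = 1/√(1 − 0.9530²) = 1/√0.09179 = 3.301; Δt_4 = 3.301 × 41.10 = 135.7 h.
Total: 46.97 + 41.21 + 63.25 + 135.7 h.

Δt = 287 h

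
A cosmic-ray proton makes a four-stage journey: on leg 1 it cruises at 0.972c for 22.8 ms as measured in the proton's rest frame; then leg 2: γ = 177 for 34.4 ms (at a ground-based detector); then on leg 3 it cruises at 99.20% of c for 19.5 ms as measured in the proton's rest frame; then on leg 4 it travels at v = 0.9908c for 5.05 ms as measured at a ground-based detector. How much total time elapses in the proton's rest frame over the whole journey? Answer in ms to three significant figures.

τ = 43.2 ms

Leg 1: 22.8 ms is already measured in the proton's rest frame.
Leg 2: γ = 177; τ_2 = 34.4/177.0 = 0.1944 ms.
Leg 3: 19.5 ms is already measured in the proton's rest frame.
Leg 4: γ = 1/√(1 − 0.9908²) = 1/√0.01832 = 7.389; τ_4 = 5.05/7.389 = 0.6834 ms.
Total: 22.80 + 0.1944 + 19.50 + 0.6834 ms.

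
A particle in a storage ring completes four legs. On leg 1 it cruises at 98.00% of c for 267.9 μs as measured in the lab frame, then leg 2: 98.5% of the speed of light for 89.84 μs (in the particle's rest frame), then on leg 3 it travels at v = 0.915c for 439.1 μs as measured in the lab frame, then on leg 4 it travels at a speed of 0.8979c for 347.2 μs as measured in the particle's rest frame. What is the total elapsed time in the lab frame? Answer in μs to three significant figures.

Δt = 2020 μs

Leg 1: 267.9 μs is already measured in the lab frame.
Leg 2: β = 0.985; γ = 1/√(1 − 0.985²) = 1/√0.02977 = 5.795; Δt_2 = 5.795 × 89.84 = 520.6 μs.
Leg 3: 439.1 μs is already measured in the lab frame.
Leg 4: γ = 1/√(1 − 0.8979²) = 1/√0.1938 = 2.272; Δt_4 = 2.272 × 347.2 = 788.7 μs.
Total: 267.9 + 520.6 + 439.1 + 788.7 μs.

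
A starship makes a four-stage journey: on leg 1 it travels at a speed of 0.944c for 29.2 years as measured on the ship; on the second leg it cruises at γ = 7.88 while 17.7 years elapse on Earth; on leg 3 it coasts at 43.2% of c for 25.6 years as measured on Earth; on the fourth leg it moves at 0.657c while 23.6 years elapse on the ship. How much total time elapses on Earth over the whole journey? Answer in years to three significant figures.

Δt = 163 years

Leg 1: γ = 1/√(1 − 0.944²) = 1/√0.1089 = 3.031; Δt_1 = 3.031 × 29.2 = 88.50 years.
Leg 2: 17.7 years is already measured on Earth.
Leg 3: 25.6 years is already measured on Earth.
Leg 4: γ = 1/√(1 − 0.657²) = 1/√0.5684 = 1.326; Δt_4 = 1.326 × 23.6 = 31.30 years.
Total: 88.50 + 17.70 + 25.60 + 31.30 years.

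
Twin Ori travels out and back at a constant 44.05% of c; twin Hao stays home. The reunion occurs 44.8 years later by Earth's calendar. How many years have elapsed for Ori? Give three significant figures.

β = 0.4405; γ = 1/√(1 − 0.4405²) = 1/√0.8060 = 1.114
Ori's clock measures proper time along the trip: τ = Δt/γ = 44.8/1.114 years.

τ = 40.2 years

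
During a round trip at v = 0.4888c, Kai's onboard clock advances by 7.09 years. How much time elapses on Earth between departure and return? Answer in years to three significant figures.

Δt = 8.13 years

γ = 1/√(1 − 0.4888²) = 1/√0.7611 = 1.146
Earth-frame duration is the dilated interval: Δt = γτ = 1.146 × 7.09 years.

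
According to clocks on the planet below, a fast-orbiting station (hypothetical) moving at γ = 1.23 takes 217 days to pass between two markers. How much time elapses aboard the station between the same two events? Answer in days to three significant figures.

γ = 1.23
The interval measured on the planet below is the dilated one; the clock aboard the station measures the proper time τ = Δt/γ = 217/1.230 days.

τ = 176 days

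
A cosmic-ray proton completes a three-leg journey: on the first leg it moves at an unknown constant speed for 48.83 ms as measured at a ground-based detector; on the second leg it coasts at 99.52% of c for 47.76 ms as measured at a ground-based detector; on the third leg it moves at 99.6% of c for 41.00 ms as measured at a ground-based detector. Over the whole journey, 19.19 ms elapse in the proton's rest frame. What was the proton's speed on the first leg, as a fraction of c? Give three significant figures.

Leg 1: speed unknown; τ_1 = 48.83/γ_1.
Leg 2: β = 0.9952; γ = 1/√(1 − 0.9952²) = 1/√0.009577 = 10.22; τ_2 = 47.76/10.22 = 4.674 ms.
Leg 3: β = 0.996; γ = 1/√(1 − 0.996²) = 1/√0.007984 = 11.19; τ_3 = 41.00/11.19 = 3.663 ms.
Total proper time: τ_1 + 4.674 + 3.663 = 19.19, so τ_1 = 19.19 − 8.337 = 10.85 ms.
γ_1 = 48.83/10.85 = 4.499; β = √(1 − 1/γ²) = √0.9506.

β = 0.975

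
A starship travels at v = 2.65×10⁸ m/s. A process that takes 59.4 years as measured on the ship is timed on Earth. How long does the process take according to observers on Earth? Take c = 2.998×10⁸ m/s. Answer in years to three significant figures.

Δt = 127 years

β = 2.65×10⁸/2.998×10⁸ = 0.8839; γ = 1/√(1 − 0.8839²) = 2.138
The interval measured on the ship is the proper time (both events occur at the same place in that frame); the lab-frame interval is Δt = γτ = 2.138 × 59.4 years.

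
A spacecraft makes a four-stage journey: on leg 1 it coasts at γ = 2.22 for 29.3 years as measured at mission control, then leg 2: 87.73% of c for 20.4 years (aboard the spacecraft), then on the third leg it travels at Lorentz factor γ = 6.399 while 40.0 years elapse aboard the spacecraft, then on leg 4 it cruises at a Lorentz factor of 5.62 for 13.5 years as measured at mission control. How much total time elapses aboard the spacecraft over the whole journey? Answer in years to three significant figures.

τ = 76.0 years

Leg 1: γ = 2.22; τ_1 = 29.3/2.220 = 13.20 years.
Leg 2: 20.4 years is already measured aboard the spacecraft.
Leg 3: 40.0 years is already measured aboard the spacecraft.
Leg 4: γ = 5.62; τ_4 = 13.5/5.620 = 2.402 years.
Total: 13.20 + 20.40 + 40.00 + 2.402 years.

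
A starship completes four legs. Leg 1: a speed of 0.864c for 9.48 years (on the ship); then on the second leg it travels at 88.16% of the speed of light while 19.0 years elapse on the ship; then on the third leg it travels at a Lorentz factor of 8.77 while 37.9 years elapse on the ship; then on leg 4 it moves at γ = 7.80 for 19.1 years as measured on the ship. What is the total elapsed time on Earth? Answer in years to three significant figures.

Leg 1: γ = 1/√(1 − 0.864²) = 1/√0.2535 = 1.986; Δt_1 = 1.986 × 9.48 = 18.83 years.
Leg 2: β = 0.8816; γ = 1/√(1 − 0.8816²) = 1/√0.2228 = 2.119; Δt_2 = 2.119 × 19.0 = 40.25 years.
Leg 3: γ = 8.77; Δt_3 = 8.770 × 37.9 = 332.4 years.
Leg 4: γ = 7.80; Δt_4 = 7.800 × 19.1 = 149.0 years.
Total: 18.83 + 40.25 + 332.4 + 149.0 years.

Δt = 540 years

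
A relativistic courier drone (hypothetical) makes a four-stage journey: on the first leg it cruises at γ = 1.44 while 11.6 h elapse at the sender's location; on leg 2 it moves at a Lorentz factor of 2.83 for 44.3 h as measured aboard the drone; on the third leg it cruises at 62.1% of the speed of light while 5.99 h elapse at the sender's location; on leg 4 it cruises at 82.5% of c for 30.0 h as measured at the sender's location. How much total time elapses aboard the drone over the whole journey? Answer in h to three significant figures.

Leg 1: γ = 1.44; τ_1 = 11.6/1.440 = 8.056 h.
Leg 2: 44.3 h is already measured aboard the drone.
Leg 3: β = 0.621; γ = 1/√(1 − 0.621²) = 1/√0.6144 = 1.276; τ_3 = 5.99/1.276 = 4.695 h.
Leg 4: β = 0.825; γ = 1/√(1 − 0.825²) = 1/√0.3194 = 1.769; τ_4 = 30.0/1.769 = 16.95 h.
Total: 8.056 + 44.30 + 4.695 + 16.95 h.

τ = 74.0 h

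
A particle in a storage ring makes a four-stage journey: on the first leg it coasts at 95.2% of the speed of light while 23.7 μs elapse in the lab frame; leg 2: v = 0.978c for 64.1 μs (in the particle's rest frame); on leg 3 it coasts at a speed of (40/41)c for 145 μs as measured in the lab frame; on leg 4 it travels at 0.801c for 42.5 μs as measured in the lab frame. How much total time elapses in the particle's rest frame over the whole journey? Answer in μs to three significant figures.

Leg 1: β = 0.952; γ = 1/√(1 − 0.952²) = 1/√0.09370 = 3.267; τ_1 = 23.7/3.267 = 7.255 μs.
Leg 2: 64.1 μs is already measured in the particle's rest frame.
Leg 3: γ = 1/√(1 − (40/41)²) = 41/9 ≈ 4.556; τ_3 = 145/4.556 = 31.83 μs.
Leg 4: γ = 1/√(1 − 0.801²) = 1/√0.3584 = 1.670; τ_4 = 42.5/1.670 = 25.44 μs.
Total: 7.255 + 64.10 + 31.83 + 25.44 μs.

τ = 129 μs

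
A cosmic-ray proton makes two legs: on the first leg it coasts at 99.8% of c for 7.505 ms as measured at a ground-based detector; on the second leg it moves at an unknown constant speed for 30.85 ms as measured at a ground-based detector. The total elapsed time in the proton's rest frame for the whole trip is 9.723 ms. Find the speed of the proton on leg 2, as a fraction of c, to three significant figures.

β = 0.954

Leg 1: β = 0.998; γ = 1/√(1 − 0.998²) = 1/√0.003996 = 15.82; τ_1 = 7.505/15.82 = 0.4744 ms.
Leg 2: speed unknown; τ_2 = 30.85/γ_2.
Total proper time: 0.4744 + τ_2 = 9.723, so τ_2 = 9.723 − 0.4744 = 9.249 ms.
γ_2 = 30.85/9.249 = 3.336; β = √(1 − 1/γ²) = √0.9101.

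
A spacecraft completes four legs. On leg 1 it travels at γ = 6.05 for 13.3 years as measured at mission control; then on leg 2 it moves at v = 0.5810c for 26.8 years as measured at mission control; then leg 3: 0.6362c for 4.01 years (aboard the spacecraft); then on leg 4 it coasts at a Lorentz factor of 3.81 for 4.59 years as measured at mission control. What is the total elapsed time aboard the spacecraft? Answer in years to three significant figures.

τ = 29.2 years

Leg 1: γ = 6.05; τ_1 = 13.3/6.050 = 2.198 years.
Leg 2: γ = 1/√(1 − 0.5810²) = 1/√0.6624 = 1.229; τ_2 = 26.8/1.229 = 21.81 years.
Leg 3: 4.01 years is already measured aboard the spacecraft.
Leg 4: γ = 3.81; τ_4 = 4.59/3.810 = 1.205 years.
Total: 2.198 + 21.81 + 4.010 + 1.205 years.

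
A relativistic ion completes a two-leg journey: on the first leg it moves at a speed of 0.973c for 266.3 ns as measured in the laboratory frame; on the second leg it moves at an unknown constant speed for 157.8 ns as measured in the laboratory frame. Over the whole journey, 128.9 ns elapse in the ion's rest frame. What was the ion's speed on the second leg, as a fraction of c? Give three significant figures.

Leg 1: γ = 1/√(1 − 0.973²) = 1/√0.05327 = 4.333; τ_1 = 266.3/4.333 = 61.46 ns.
Leg 2: speed unknown; τ_2 = 157.8/γ_2.
Total proper time: 61.46 + τ_2 = 128.9, so τ_2 = 128.9 − 61.46 = 67.44 ns.
γ_2 = 157.8/67.44 = 2.340; β = √(1 − 1/γ²) = √0.8174.

β = 0.904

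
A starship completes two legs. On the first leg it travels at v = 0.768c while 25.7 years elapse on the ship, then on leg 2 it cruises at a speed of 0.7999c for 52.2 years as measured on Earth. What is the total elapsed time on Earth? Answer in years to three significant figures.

Leg 1: γ = 1/√(1 − 0.768²) = 1/√0.4102 = 1.561; Δt_1 = 1.561 × 25.7 = 40.13 years.
Leg 2: 52.2 years is already measured on Earth.
Total: 40.13 + 52.20 years.

Δt = 92.3 years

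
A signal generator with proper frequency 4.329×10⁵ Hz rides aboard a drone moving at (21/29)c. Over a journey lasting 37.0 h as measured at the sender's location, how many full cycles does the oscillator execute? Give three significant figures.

N = 3.98×10¹⁰

γ = 1/√(1 − (21/29)²) = 29/20 = 1.450
The oscillator's own cycle count is N = f × τ where τ is the proper time aboard the drone. τ = Δt/γ = 37.0/1.450 = 25.52 h = 9.186×10⁴ s.
N = 4.329×10⁵ × 9.186×10⁴ = 3.977×10¹⁰.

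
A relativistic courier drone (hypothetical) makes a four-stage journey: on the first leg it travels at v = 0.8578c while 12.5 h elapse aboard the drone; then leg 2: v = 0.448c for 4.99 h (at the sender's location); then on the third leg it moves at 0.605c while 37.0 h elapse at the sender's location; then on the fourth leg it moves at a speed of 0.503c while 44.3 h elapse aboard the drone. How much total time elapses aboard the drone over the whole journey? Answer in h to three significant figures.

Leg 1: 12.5 h is already measured aboard the drone.
Leg 2: γ = 1/√(1 − 0.448²) = 1/√0.7993 = 1.119; τ_2 = 4.99/1.119 = 4.461 h.
Leg 3: γ = 1/√(1 − 0.605²) = 1/√0.6340 = 1.256; τ_3 = 37.0/1.256 = 29.46 h.
Leg 4: 44.3 h is already measured aboard the drone.
Total: 12.50 + 4.461 + 29.46 + 44.30 h.

τ = 90.7 h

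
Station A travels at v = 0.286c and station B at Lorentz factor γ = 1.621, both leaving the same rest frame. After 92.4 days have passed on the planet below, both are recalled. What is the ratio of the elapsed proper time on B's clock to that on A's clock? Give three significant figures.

A: γ = 1/√(1 − 0.286²) = 1/√0.9182 = 1.044. B: γ = 1.621.
τ_A/τ_B = γ_B/γ_A = 1.621/1.044 = 1.553, so τ_B/τ_A = 0.6438.

τ_B/τ_A = 0.644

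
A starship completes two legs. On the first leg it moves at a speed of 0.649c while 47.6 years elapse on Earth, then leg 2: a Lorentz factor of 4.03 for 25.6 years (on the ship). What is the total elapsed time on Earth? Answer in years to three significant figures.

Leg 1: 47.6 years is already measured on Earth.
Leg 2: γ = 4.03; Δt_2 = 4.030 × 25.6 = 103.2 years.
Total: 47.60 + 103.2 years.

Δt = 151 years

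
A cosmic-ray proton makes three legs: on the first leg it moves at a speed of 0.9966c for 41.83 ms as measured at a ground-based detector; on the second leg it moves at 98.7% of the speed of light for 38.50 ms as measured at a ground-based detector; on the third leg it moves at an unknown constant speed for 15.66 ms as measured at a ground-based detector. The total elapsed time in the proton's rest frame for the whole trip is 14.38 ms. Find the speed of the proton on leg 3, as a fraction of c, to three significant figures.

Leg 1: γ = 1/√(1 − 0.9966²) = 1/√0.006788 = 12.14; τ_1 = 41.83/12.14 = 3.446 ms.
Leg 2: β = 0.987; γ = 1/√(1 − 0.987²) = 1/√0.02583 = 6.222; τ_2 = 38.50/6.222 = 6.188 ms.
Leg 3: speed unknown; τ_3 = 15.66/γ_3.
Total proper time: 3.446 + 6.188 + τ_3 = 14.38, so τ_3 = 14.38 − 9.634 = 4.746 ms.
γ_3 = 15.66/4.746 = 3.300; β = √(1 − 1/γ²) = √0.9082.

β = 0.953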